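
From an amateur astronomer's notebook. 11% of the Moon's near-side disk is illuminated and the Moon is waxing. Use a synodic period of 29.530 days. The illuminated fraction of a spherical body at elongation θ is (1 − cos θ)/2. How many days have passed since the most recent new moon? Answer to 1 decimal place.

From f = (1 − cos θ)/2: cos θ = 1 − 2×0.11 = 0.780; arccos → 38.7°.
Waxing ⇒ before full, so θ = 38.7°.
That fraction of the synodic month is 38.7/360 × 29.530 d ≈ 3.18 d.

3.2 days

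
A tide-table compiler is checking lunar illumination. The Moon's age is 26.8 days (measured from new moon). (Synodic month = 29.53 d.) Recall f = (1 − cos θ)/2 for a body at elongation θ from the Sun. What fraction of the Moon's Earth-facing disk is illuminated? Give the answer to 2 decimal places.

0.08

The Moon has covered 26.8/29.53 of its cycle, so θ ≈ 360° × 26.8/29.53 = 326.7°.
cos 326.7° = 0.836, so f = (1 − 0.836)/2 = 0.082.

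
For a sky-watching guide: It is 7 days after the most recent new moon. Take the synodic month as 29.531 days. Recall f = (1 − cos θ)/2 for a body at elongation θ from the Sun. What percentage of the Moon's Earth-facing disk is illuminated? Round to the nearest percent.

46%

Elongation θ = 360° × 7/29.531 ≈ 85.3°.
cos 85.3° = 0.081, so f = (1 − 0.081)/2 = 0.459, so 46%.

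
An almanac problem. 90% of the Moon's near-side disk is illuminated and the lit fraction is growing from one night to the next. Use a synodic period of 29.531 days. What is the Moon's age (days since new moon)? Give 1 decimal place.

Invert f = (1 − cos θ)/2 to get cos θ = 1 − 2(0.90) = -0.800, hence θ₀ = arccos -0.800 = 143.1°.
Before full moon the principal value applies: θ = 143.1°.
Age = 29.531 × 143.1°/360° ≈ 11.74 days.

11.7 days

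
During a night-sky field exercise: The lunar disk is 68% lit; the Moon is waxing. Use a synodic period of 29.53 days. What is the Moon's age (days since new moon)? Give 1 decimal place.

9.1 days

cos θ = 1 − 2f = -0.360, giving a principal value of 111.1°.
The Moon is waxing (0°–180°), so θ = 111.1° directly.
That fraction of the synodic month is 111.1/360 × 29.53 d ≈ 9.11 d.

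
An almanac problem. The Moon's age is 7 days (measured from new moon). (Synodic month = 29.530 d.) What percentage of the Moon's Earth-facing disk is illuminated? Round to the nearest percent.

46%

Phase angle: θ = 360°·(7 d)/(29.530 d) = 85.3°.
cos 85.3° = 0.081, so f = (1 − 0.081)/2 = 0.459, so 46%.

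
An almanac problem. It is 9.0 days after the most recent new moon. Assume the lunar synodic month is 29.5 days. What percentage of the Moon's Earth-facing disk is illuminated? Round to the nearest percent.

Phase angle: θ = 360°·(9.0 d)/(29.5 d) = 109.8°.
cos 109.8° = (-0.339), so f = (1 − (-0.339))/2 = 0.670, so 67%.

67%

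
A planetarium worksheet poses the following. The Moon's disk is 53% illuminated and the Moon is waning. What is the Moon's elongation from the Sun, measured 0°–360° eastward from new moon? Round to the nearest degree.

267°

cos θ = 1 − 2f = -0.060, giving a principal value of 93.4°.
Since the Moon is past full (waning), take the reflex angle: θ = 360° − 93.4° = 266.6°.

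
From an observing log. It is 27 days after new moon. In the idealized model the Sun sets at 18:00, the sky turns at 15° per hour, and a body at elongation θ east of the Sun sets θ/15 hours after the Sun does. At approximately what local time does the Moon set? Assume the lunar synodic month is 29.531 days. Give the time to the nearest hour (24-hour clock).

Phase angle: θ = 360°·(27 d)/(29.531 d) = 329.1°.
The Moon trails the Sun by θ/15 = 329.1/15 ≈ 21.94 hours.
18:00 + 21.94 h ≈ 15:57 → 16:00 to the nearest hour.

16:00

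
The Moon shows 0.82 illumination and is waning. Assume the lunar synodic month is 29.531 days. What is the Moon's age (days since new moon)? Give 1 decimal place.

Invert f = (1 − cos θ)/2 to get cos θ = 1 − 2(0.82) = -0.640, hence θ₀ = arccos -0.640 = 129.8°.
Since the Moon is past full (waning), take the reflex angle: θ = 360° − 129.8° = 230.2°.
That fraction of the synodic month is 230.2/360 × 29.531 d ≈ 18.88 d.

18.9 days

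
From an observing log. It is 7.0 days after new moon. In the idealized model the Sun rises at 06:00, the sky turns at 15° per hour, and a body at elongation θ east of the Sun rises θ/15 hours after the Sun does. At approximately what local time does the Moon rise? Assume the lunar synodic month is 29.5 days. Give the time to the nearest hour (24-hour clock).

12:00

Phase angle: θ = 360°·(7.0 d)/(29.5 d) = 85.4°.
At 15° of sky rotation per hour, 85.4° corresponds to a 5.69 h lag.
06:00 + 5.69 h ≈ 11:42 → 12:00 to the nearest hour.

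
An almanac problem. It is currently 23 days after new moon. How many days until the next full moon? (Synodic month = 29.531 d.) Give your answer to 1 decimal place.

Full moon is 0.5 of the way through the cycle: age 0.5 × 29.531 = 14.765 d.
Already past this cycle's full moon; the next is at 14.765 + 29.531 = 44.296 d, so 44.296 − 23 = 21.296 days.

21.3 days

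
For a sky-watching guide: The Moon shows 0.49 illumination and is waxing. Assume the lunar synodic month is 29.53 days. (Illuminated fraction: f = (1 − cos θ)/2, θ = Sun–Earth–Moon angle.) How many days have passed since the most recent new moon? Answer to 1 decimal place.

7.3 days

Invert f = (1 − cos θ)/2 to get cos θ = 1 − 2(0.49) = 0.020, hence θ₀ = arccos 0.020 = 88.9°.
Before full moon the principal value applies: θ = 88.9°.
At 360°/29.53 d per day, 88.9° corresponds to 7.29 days.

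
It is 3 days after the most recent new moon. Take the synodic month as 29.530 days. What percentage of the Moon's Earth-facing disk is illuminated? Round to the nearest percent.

Phase angle: θ = 360°·(3 d)/(29.530 d) = 36.6°.
cos 36.6° = 0.803, so f = (1 − 0.803)/2 = 0.098, so 10%.

10%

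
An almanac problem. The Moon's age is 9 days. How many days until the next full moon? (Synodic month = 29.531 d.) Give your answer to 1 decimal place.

Full moon is 0.5 of the way through the cycle: age 0.5 × 29.531 = 14.765 d.
So 5.765 days remain (14.765 − 9).

5.8 days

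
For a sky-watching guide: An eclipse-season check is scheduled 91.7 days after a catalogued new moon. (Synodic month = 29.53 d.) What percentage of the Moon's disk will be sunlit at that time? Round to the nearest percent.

91.7 d spans 3 complete synodic months (3 × 29.53 = 88.59 d) plus 3.11 d.
Phase angle: θ = 360°·(3.11 d)/(29.53 d) = 37.9°.
With cos θ = 0.789, the lit fraction is (1 − 0.789)/2 ≈ 0.106, so 11%.

11%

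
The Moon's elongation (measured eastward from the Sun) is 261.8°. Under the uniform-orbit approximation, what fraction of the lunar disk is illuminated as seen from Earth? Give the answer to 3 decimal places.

0.571

cos 261.8° = (-0.143), so f = (1 − (-0.143))/2 = 0.571.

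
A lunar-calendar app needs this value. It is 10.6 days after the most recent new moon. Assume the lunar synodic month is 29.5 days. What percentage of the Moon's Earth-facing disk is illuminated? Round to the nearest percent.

Phase angle: θ = 360°·(10.6 d)/(29.5 d) = 129.4°.
cos 129.4° = (-0.634), so f = (1 − (-0.634))/2 = 0.817, so 82%.

82%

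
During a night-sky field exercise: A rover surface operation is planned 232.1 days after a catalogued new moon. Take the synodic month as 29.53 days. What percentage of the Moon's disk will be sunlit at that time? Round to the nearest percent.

18%

232.1 d spans 7 complete synodic months (7 × 29.53 = 206.71 d) plus 25.39 d.
Elongation θ = 360° × 25.39/29.53 ≈ 309.5°.
Illuminated fraction = (1 − cos 309.5°)/2 = (1 − 0.636)/2 ≈ 0.182, so 18%.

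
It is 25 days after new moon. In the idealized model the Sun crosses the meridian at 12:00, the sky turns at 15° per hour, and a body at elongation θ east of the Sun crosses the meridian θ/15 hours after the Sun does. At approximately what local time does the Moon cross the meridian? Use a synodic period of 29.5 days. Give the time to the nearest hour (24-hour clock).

08:00

Elongation θ = 360° × 25/29.5 ≈ 305.1°.
The Moon trails the Sun by θ/15 = 305.1/15 ≈ 20.34 hours.
12:00 + 20.34 h ≈ 08:20 → 08:00 to the nearest hour.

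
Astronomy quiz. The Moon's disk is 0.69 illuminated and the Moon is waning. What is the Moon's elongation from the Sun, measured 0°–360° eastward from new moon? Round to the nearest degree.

From f = (1 − cos θ)/2: cos θ = 1 − 2×0.69 = -0.380; arccos → 112.3°.
Waning ⇒ past full, so θ = 360° − 112.3° = 247.7°.

248°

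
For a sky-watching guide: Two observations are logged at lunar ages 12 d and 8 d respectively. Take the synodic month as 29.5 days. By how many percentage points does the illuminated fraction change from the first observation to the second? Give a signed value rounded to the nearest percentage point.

First observation: θ = 360°·12/29.5 = 146.4°, so f = 0.917.
Second observation: θ = 97.6°, f = 0.566.
Δf = 0.566 − 0.917 = -0.350, i.e. -35 pp.

-35 percentage points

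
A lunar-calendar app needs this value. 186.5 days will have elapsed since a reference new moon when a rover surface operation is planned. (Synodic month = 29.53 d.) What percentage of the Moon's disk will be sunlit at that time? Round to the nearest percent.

Reduce mod P: 186.5 − 6×29.53 = 9.32 d into the current lunation.
The Moon has covered 9.32/29.53 of its cycle, so θ ≈ 360° × 9.32/29.53 = 113.6°.
Illuminated fraction = (1 − cos 113.6°)/2 = (1 − (-0.401))/2 ≈ 0.700, so 70%.

70%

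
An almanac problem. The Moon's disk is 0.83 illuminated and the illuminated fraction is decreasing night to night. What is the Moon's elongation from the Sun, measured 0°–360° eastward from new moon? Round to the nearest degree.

cos θ = 1 − 2f = -0.660, giving a principal value of 131.3°.
Waning ⇒ past full, so θ = 360° − 131.3° = 228.7°.

229°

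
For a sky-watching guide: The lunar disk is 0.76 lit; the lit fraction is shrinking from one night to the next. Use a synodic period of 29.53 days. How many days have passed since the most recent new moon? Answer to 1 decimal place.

From f = (1 − cos θ)/2: cos θ = 1 − 2×0.76 = -0.520; arccos → 121.3°.
Waning ⇒ past full, so θ = 360° − 121.3° = 238.7°.
That fraction of the synodic month is 238.7/360 × 29.53 d ≈ 19.58 d.

19.6 days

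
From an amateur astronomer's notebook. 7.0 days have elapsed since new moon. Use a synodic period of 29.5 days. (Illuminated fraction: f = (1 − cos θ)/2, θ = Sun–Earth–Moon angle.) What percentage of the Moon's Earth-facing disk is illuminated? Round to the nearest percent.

46%

The Moon has covered 7.0/29.5 of its cycle, so θ ≈ 360° × 7.0/29.5 = 85.4°.
With cos θ = 0.080, the lit fraction is (1 − 0.080)/2 ≈ 0.460, so 46%.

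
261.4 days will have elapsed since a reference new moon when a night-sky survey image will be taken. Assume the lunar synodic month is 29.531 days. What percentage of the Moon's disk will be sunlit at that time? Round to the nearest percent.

261.4 d spans 8 complete synodic months (8 × 29.531 = 236.25 d) plus 25.15 d.
Phase angle: θ = 360°·(25.15 d)/(29.531 d) = 306.6°.
cos 306.6° = 0.596, so f = (1 − 0.596)/2 = 0.202, so 20%.

20%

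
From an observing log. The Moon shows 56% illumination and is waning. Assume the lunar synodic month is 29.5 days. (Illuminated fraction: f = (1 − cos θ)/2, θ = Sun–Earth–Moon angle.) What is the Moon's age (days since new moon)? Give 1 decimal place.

From f = (1 − cos θ)/2: cos θ = 1 − 2×0.56 = -0.120; arccos → 96.9°.
Waning ⇒ past full, so θ = 360° − 96.9° = 263.1°.
That fraction of the synodic month is 263.1/360 × 29.5 d ≈ 21.56 d.

21.6 days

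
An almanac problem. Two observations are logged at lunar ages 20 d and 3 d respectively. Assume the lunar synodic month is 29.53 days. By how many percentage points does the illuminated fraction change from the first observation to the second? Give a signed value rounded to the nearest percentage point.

-62 percentage points

θ₁ = 360° × 20/29.53 = 243.8°, f₁ = (1 − cos θ₁)/2 = 0.721.
θ₂ = 360° × 3/29.53 = 36.6°, f₂ = (1 − cos θ₂)/2 = 0.098.
Change = f₂ − f₁ = -0.622 → -62 percentage points.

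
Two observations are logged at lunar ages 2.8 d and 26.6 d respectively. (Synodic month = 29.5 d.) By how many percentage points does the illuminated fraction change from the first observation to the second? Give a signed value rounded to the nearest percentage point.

+1 percentage points

θ₁ = 360° × 2.8/29.5 = 34.2°, f₁ = (1 − cos θ₁)/2 = 0.086.
θ₂ = 360° × 26.6/29.5 = 324.6°, f₂ = (1 − cos θ₂)/2 = 0.092.
Change = f₂ − f₁ = +0.006 → +1 percentage points.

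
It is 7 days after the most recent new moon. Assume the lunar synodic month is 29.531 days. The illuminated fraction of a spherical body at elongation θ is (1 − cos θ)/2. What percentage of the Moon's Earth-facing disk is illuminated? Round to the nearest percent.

46%

The Moon has covered 7/29.531 of its cycle, so θ ≈ 360° × 7/29.531 = 85.3°.
Illuminated fraction = (1 − cos 85.3°)/2 = (1 − 0.081)/2 ≈ 0.459, so 46%.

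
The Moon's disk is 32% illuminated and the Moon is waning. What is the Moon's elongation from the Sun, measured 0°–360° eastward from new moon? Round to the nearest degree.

291°

From f = (1 − cos θ)/2: cos θ = 1 − 2×0.32 = 0.360; arccos → 68.9°.
Since the Moon is past full (waning), take the reflex angle: θ = 360° − 68.9° = 291.1°.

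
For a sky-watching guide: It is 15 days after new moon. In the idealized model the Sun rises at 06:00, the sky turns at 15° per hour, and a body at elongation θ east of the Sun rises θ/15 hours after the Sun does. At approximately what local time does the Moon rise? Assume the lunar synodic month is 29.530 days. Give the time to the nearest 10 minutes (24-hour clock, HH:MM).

Phase angle: θ = 360°·(15 d)/(29.530 d) = 182.9°.
Delay after the Sun = 182.9° / (15°/h) ≈ 12.19 h.
06:00 + 12.191 h ≈ 18:11 → 18:10 to the nearest ten minutes.

18:10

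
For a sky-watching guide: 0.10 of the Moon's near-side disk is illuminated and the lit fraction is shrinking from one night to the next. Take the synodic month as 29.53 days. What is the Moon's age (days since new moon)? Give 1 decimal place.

26.5 days

Invert f = (1 − cos θ)/2 to get cos θ = 1 − 2(0.10) = 0.800, hence θ₀ = arccos 0.800 = 36.9°.
Waning ⇒ past full, so θ = 360° − 36.9° = 323.1°.
That fraction of the synodic month is 323.1/360 × 29.53 d ≈ 26.51 d.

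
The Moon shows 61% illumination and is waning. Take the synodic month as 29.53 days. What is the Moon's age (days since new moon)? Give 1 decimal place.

From f = (1 − cos θ)/2: cos θ = 1 − 2×0.61 = -0.220; arccos → 102.7°.
Since the Moon is past full (waning), take the reflex angle: θ = 360° − 102.7° = 257.3°.
That fraction of the synodic month is 257.3/360 × 29.53 d ≈ 21.11 d.

21.1 days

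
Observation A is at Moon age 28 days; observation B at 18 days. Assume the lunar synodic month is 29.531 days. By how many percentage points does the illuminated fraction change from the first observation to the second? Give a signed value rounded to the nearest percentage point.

First observation: θ = 360°·28/29.531 = 341.3°, so f = 0.026.
Second observation: θ = 219.4°, f = 0.886.
Δf = 0.886 − 0.026 = +0.860, i.e. +86 pp.

+86 pp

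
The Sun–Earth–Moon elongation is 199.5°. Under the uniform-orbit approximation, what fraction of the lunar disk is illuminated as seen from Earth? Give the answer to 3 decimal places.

0.971

f = (1 − cos 199.5°)/2 = (1 − (-0.943))/2 ≈ 0.971.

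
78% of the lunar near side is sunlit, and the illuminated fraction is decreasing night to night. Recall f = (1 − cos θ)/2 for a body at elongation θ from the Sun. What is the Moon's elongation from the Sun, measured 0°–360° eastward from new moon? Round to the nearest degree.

236°

Invert f = (1 − cos θ)/2 to get cos θ = 1 − 2(0.78) = -0.560, hence θ₀ = arccos -0.560 = 124.1°.
Since the Moon is past full (waning), take the reflex angle: θ = 360° − 124.1° = 235.9°.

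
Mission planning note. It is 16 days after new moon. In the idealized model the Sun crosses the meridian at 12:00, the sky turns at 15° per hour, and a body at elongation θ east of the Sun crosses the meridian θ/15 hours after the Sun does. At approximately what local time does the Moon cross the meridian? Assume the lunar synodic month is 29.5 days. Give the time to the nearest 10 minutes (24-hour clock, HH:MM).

Phase angle: θ = 360°·(16 d)/(29.5 d) = 195.3°.
Delay after the Sun = 195.3° / (15°/h) ≈ 13.02 h.
12:00 + 13.017 h ≈ 01:01 → 01:00 to the nearest ten minutes.

01:00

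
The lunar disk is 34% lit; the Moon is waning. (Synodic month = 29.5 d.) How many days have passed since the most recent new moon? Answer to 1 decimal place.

cos θ = 1 − 2f = 0.320, giving a principal value of 71.3°.
Waning ⇒ past full, so θ = 360° − 71.3° = 288.7°.
At 360°/29.5 d per day, 288.7° corresponds to 23.65 days.

23.7 days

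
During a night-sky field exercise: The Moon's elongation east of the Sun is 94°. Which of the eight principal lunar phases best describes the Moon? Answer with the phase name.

first quarter

94° lies in the first quarter sector of the 8-phase cycle.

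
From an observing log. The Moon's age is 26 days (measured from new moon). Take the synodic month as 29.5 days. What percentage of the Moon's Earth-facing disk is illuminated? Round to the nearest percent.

The Moon has covered 26/29.5 of its cycle, so θ ≈ 360° × 26/29.5 = 317.3°.
Illuminated fraction = (1 − cos 317.3°)/2 = (1 − 0.735)/2 ≈ 0.133, so 13%.

13%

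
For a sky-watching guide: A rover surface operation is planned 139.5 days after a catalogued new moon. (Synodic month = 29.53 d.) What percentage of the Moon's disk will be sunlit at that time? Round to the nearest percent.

58%

139.5/29.53 = 4.724 lunations, so 4 complete cycles and 21.38 d into the next.
Phase angle: θ = 360°·(21.38 d)/(29.53 d) = 260.6°.
With cos θ = (-0.163), the lit fraction is (1 − (-0.163))/2 ≈ 0.581, so 58%.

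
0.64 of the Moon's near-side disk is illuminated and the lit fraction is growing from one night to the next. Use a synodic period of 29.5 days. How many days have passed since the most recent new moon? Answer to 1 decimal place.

8.7 days

Invert f = (1 − cos θ)/2 to get cos θ = 1 − 2(0.64) = -0.280, hence θ₀ = arccos -0.280 = 106.3°.
The Moon is waxing (0°–180°), so θ = 106.3° directly.
Age = 29.5 × 106.3°/360° ≈ 8.71 days.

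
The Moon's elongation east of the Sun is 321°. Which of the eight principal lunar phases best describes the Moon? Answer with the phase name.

The waning crescent sector spans roughly 292°–338°; 321° falls inside it.

waning crescent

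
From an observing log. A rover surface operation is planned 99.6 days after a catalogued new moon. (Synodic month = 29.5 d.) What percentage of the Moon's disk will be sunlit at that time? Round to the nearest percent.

Reduce mod P: 99.6 − 3×29.5 = 11.10 d into the current lunation.
The Moon has covered 11.10/29.5 of its cycle, so θ ≈ 360° × 11.10/29.5 = 135.5°.
cos 135.5° = (-0.713), so f = (1 − (-0.713))/2 = 0.856, so 86%.

86%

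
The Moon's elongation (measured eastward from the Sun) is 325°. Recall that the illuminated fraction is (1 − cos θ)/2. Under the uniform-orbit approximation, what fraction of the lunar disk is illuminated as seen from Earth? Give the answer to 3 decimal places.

0.090

cos 325° = 0.819, so f = (1 − 0.819)/2 = 0.090.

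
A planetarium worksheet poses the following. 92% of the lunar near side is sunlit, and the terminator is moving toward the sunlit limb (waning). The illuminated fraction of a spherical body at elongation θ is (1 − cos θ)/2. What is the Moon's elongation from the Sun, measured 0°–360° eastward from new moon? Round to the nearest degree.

213°

Invert f = (1 − cos θ)/2 to get cos θ = 1 − 2(0.92) = -0.840, hence θ₀ = arccos -0.840 = 147.1°.
A waning Moon lies in 180°–360°, so θ = 360° − 147.1° = 212.9°.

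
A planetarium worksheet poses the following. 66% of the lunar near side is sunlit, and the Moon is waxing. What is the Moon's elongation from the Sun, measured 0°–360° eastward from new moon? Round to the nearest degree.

109°

From f = (1 − cos θ)/2: cos θ = 1 − 2×0.66 = -0.320; arccos → 108.7°.
The Moon is waxing (0°–180°), so θ = 108.7° directly.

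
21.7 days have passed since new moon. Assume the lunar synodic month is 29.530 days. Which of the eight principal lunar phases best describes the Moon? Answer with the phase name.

last quarter

θ ≈ 360° × 21.7/29.530 = 265°, which falls in the last quarter sector.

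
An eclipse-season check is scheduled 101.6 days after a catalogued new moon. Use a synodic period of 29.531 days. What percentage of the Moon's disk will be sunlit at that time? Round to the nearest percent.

97%

Reduce mod P: 101.6 − 3×29.531 = 13.01 d into the current lunation.
Elongation θ = 360° × 13.01/29.531 ≈ 158.6°.
Illuminated fraction = (1 − cos 158.6°)/2 = (1 − (-0.931))/2 ≈ 0.965, so 97%.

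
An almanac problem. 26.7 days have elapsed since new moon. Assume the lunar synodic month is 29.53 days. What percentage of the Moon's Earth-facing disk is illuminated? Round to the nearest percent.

Phase angle: θ = 360°·(26.7 d)/(29.53 d) = 325.5°.
cos 325.5° = 0.824, so f = (1 − 0.824)/2 = 0.088, so 9%.

9%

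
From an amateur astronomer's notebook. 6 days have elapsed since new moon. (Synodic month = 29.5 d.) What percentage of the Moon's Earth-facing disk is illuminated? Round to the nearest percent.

Phase angle: θ = 360°·(6 d)/(29.5 d) = 73.2°.
Illuminated fraction = (1 − cos 73.2°)/2 = (1 − 0.289)/2 ≈ 0.356, so 36%.

36%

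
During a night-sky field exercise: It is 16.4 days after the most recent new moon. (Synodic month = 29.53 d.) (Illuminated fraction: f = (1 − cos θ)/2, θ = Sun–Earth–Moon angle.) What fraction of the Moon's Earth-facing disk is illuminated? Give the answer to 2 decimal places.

The Moon has covered 16.4/29.53 of its cycle, so θ ≈ 360° × 16.4/29.53 = 199.9°.
Illuminated fraction = (1 − cos 199.9°)/2 = (1 − (-0.940))/2 ≈ 0.970.

0.97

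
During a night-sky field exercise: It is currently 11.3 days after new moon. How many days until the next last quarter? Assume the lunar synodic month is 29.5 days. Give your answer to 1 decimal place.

10.8 days

Last quarter is 0.75 of the way through the cycle: age 0.75 × 29.5 = 22.125 d.
That is 22.125 − 11.3 = 10.825 days ahead.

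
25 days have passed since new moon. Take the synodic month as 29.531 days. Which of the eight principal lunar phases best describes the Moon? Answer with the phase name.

At 25/29.531 of the cycle, θ ≈ 305° — the waning crescent range.

waning crescent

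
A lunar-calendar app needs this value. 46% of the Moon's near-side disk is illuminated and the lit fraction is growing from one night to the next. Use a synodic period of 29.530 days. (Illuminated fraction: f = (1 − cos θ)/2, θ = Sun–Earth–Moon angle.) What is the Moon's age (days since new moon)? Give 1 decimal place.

7.0 days

Invert f = (1 − cos θ)/2 to get cos θ = 1 − 2(0.46) = 0.080, hence θ₀ = arccos 0.080 = 85.4°.
The Moon is waxing (0°–180°), so θ = 85.4° directly.
Age = 29.530 × 85.4°/360° ≈ 7.01 days.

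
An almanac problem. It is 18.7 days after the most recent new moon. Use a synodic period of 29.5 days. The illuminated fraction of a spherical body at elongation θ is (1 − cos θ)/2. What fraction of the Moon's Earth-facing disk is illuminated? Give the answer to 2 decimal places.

0.83

Phase angle: θ = 360°·(18.7 d)/(29.5 d) = 228.2°.
With cos θ = (-0.666), the lit fraction is (1 − (-0.666))/2 ≈ 0.833.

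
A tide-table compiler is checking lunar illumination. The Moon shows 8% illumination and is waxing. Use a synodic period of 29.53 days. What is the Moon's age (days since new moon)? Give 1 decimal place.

Invert f = (1 − cos θ)/2 to get cos θ = 1 − 2(0.08) = 0.840, hence θ₀ = arccos 0.840 = 32.9°.
The Moon is waxing (0°–180°), so θ = 32.9° directly.
Age = 29.53 × 32.9°/360° ≈ 2.70 days.

2.7 days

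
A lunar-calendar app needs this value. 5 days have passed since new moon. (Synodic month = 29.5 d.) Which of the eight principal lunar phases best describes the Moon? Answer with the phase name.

θ ≈ 360° × 5/29.5 = 61°, which falls in the waxing crescent sector.

waxing crescent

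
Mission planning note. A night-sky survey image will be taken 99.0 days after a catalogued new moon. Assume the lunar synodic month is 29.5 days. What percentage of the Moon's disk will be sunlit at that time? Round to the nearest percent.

81%

Reduce mod P: 99.0 − 3×29.5 = 10.50 d into the current lunation.
The Moon has covered 10.50/29.5 of its cycle, so θ ≈ 360° × 10.50/29.5 = 128.1°.
Illuminated fraction = (1 − cos 128.1°)/2 = (1 − (-0.618))/2 ≈ 0.809, so 81%.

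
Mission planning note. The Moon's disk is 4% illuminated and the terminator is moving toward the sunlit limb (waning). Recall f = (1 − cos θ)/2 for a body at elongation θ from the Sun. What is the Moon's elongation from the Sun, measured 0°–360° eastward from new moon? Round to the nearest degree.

337°

Invert f = (1 − cos θ)/2 to get cos θ = 1 − 2(0.04) = 0.920, hence θ₀ = arccos 0.920 = 23.1°.
Since the Moon is past full (waning), take the reflex angle: θ = 360° − 23.1° = 336.9°.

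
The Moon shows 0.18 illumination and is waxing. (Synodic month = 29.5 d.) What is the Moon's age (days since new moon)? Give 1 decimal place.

cos θ = 1 − 2f = 0.640, giving a principal value of 50.2°.
Before full moon the principal value applies: θ = 50.2°.
At 360°/29.5 d per day, 50.2° corresponds to 4.11 days.

4.1 days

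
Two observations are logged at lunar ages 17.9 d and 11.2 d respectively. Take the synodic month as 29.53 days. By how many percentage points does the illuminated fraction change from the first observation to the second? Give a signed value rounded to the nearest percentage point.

θ₁ = 360° × 17.9/29.53 = 218.2°, f₁ = (1 − cos θ₁)/2 = 0.893.
θ₂ = 360° × 11.2/29.53 = 136.5°, f₂ = (1 − cos θ₂)/2 = 0.863.
Change = f₂ − f₁ = -0.030 → -3 percentage points.

-3 percentage points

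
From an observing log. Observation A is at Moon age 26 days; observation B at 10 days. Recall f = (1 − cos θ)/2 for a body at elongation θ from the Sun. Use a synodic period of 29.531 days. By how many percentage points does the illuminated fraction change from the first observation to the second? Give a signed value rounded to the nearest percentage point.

+63 pp

θ₁ = 360° × 26/29.531 = 317.0°, f₁ = (1 − cos θ₁)/2 = 0.135.
θ₂ = 360° × 10/29.531 = 121.9°, f₂ = (1 − cos θ₂)/2 = 0.764.
Change = f₂ − f₁ = +0.630 → +63 percentage points.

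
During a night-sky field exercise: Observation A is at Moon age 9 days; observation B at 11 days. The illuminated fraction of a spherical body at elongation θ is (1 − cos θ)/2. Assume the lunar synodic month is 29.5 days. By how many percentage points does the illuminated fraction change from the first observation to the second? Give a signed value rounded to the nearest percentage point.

First observation: θ = 360°·9/29.5 = 109.8°, so f = 0.670.
Second observation: θ = 134.2°, f = 0.849.
Δf = 0.849 − 0.670 = +0.179, i.e. +18 pp.

+18 pp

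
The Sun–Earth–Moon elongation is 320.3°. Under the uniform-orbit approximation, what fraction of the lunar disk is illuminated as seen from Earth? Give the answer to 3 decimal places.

Half-versine of 320.3°: (1 − 0.769)/2 = 0.115.

0.115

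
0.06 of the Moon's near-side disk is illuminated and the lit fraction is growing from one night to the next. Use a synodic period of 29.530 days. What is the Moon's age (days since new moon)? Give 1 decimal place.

Invert f = (1 − cos θ)/2 to get cos θ = 1 − 2(0.06) = 0.880, hence θ₀ = arccos 0.880 = 28.4°.
The Moon is waxing (0°–180°), so θ = 28.4° directly.
Age = 29.530 × 28.4°/360° ≈ 2.33 days.

2.3 days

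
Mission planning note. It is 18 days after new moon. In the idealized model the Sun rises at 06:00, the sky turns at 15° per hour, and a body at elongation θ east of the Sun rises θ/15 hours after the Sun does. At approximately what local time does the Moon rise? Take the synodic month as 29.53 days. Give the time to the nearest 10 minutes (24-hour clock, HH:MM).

20:40

Phase angle: θ = 360°·(18 d)/(29.53 d) = 219.4°.
The Moon trails the Sun by θ/15 = 219.4/15 ≈ 14.63 hours.
06:00 + 14.629 h ≈ 20:38 → 20:40 to the nearest ten minutes.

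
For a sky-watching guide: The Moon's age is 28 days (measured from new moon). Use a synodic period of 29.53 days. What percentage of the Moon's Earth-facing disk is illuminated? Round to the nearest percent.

Phase angle: θ = 360°·(28 d)/(29.53 d) = 341.3°.
cos 341.3° = 0.947, so f = (1 − 0.947)/2 = 0.026, so 3%.

3%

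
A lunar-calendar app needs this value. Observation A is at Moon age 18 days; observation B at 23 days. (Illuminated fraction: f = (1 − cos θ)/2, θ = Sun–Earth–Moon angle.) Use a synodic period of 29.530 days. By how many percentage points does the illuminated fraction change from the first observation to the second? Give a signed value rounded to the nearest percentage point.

θ₁ = 360° × 18/29.530 = 219.4°, f₁ = (1 − cos θ₁)/2 = 0.886.
θ₂ = 360° × 23/29.530 = 280.4°, f₂ = (1 − cos θ₂)/2 = 0.410.
Change = f₂ − f₁ = -0.476 → -48 percentage points.

-48 pp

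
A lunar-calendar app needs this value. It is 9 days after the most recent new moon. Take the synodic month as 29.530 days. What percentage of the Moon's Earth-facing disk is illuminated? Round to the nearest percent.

Phase angle: θ = 360°·(9 d)/(29.530 d) = 109.7°.
Illuminated fraction = (1 − cos 109.7°)/2 = (1 − (-0.337))/2 ≈ 0.669, so 67%.

67%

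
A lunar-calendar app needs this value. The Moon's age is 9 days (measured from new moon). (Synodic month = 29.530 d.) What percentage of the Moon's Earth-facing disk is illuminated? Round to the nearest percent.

Elongation θ = 360° × 9/29.530 ≈ 109.7°.
cos 109.7° = (-0.337), so f = (1 − (-0.337))/2 = 0.669, so 67%.

67%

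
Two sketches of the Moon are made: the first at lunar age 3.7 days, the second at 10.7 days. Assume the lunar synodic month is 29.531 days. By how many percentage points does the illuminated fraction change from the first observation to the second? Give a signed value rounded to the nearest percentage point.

+68 percentage points

θ₁ = 360° × 3.7/29.531 = 45.1°, f₁ = (1 − cos θ₁)/2 = 0.147.
θ₂ = 360° × 10.7/29.531 = 130.4°, f₂ = (1 − cos θ₂)/2 = 0.824.
Change = f₂ − f₁ = +0.677 → +68 percentage points.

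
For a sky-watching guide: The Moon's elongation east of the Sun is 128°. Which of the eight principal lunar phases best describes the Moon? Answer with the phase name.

waxing gibbous

128° lies in the waxing gibbous sector of the 8-phase cycle.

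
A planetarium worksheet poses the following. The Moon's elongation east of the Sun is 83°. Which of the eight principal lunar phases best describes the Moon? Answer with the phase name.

83° lies in the first quarter sector of the 8-phase cycle.

first quarter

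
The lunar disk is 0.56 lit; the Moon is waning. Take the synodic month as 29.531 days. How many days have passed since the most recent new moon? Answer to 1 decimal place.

From f = (1 − cos θ)/2: cos θ = 1 − 2×0.56 = -0.120; arccos → 96.9°.
Waning ⇒ past full, so θ = 360° − 96.9° = 263.1°.
That fraction of the synodic month is 263.1/360 × 29.531 d ≈ 21.58 d.

21.6 days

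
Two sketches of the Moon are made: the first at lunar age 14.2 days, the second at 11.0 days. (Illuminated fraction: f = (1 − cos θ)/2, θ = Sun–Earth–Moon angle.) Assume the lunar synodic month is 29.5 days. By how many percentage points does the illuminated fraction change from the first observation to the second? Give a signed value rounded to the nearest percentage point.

First observation: θ = 360°·14.2/29.5 = 173.3°, so f = 0.997.
Second observation: θ = 134.2°, f = 0.849.
Δf = 0.849 − 0.997 = -0.148, i.e. -15 pp.

-15 percentage points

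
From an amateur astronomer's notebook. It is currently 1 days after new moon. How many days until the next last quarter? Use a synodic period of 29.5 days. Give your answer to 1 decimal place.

Last quarter occurs at elongation 270°, i.e. at age 29.5 × 270/360 = 22.125 d.
So 21.125 days remain (22.125 − 1).

21.1 days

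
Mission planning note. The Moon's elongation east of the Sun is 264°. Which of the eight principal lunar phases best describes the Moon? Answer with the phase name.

264° lies in the last quarter sector of the 8-phase cycle.

last quarter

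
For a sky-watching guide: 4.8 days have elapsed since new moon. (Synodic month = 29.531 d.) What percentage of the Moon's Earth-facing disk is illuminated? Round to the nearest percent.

Phase angle: θ = 360°·(4.8 d)/(29.531 d) = 58.5°.
Illuminated fraction = (1 − cos 58.5°)/2 = (1 − 0.522)/2 ≈ 0.239, so 24%.

24%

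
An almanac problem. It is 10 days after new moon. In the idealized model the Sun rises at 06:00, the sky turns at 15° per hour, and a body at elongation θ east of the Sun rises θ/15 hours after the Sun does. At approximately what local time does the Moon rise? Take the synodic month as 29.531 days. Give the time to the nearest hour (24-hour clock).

14:00

Elongation θ = 360° × 10/29.531 ≈ 121.9°.
At 15° of sky rotation per hour, 121.9° corresponds to a 8.13 h lag.
06:00 + 8.13 h ≈ 14:08 → 14:00 to the nearest hour.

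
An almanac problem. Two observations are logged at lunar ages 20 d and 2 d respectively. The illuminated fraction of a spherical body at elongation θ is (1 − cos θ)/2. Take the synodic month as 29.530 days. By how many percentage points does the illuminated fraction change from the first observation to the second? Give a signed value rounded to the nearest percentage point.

-68 pp

First observation: θ = 360°·20/29.530 = 243.8°, so f = 0.721.
Second observation: θ = 24.4°, f = 0.045.
Δf = 0.045 − 0.721 = -0.676, i.e. -68 pp.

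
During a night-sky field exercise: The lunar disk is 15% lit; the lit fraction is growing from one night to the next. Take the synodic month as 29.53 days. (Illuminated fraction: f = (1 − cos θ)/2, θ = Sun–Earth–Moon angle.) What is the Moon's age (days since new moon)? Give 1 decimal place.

3.7 days

cos θ = 1 − 2f = 0.700, giving a principal value of 45.6°.
Waxing ⇒ before full, so θ = 45.6°.
That fraction of the synodic month is 45.6/360 × 29.53 d ≈ 3.74 d.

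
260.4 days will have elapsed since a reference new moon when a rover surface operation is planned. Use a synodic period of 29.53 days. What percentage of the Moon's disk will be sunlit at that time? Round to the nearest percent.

29%

260.4/29.53 = 8.818 lunations, so 8 complete cycles and 24.16 d into the next.
The Moon has covered 24.16/29.53 of its cycle, so θ ≈ 360° × 24.16/29.53 = 294.5°.
cos 294.5° = 0.415, so f = (1 − 0.415)/2 = 0.292, so 29%.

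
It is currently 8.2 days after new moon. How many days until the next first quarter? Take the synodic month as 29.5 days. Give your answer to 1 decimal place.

First quarter is 0.25 of the way through the cycle: age 0.25 × 29.5 = 7.375 d.
Already past this cycle's first quarter; the next is at 7.375 + 29.5 = 36.875 d, so 36.875 − 8.2 = 28.675 days.

28.7 days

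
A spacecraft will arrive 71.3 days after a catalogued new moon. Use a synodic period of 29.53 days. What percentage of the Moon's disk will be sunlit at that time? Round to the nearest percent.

93%

71.3/29.53 = 2.414 lunations, so 2 complete cycles and 12.24 d into the next.
The Moon has covered 12.24/29.53 of its cycle, so θ ≈ 360° × 12.24/29.53 = 149.2°.
cos 149.2° = (-0.859), so f = (1 − (-0.859))/2 = 0.930, so 93%.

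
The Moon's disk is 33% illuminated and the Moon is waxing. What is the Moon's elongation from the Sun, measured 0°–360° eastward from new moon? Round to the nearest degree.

From f = (1 − cos θ)/2: cos θ = 1 − 2×0.33 = 0.340; arccos → 70.1°.
The Moon is waxing (0°–180°), so θ = 70.1° directly.

70°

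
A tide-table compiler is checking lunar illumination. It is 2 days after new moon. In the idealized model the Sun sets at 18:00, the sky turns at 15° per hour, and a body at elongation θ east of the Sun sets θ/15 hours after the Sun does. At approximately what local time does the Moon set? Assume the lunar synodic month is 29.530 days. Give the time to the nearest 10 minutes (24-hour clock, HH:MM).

The Moon has covered 2/29.530 of its cycle, so θ ≈ 360° × 2/29.530 = 24.4°.
The Moon trails the Sun by θ/15 = 24.4/15 ≈ 1.63 hours.
18:00 + 1.625 h ≈ 19:38 → 19:40 to the nearest ten minutes.

19:40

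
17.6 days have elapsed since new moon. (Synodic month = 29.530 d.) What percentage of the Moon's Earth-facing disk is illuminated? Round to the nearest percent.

91%

Phase angle: θ = 360°·(17.6 d)/(29.530 d) = 214.6°.
cos 214.6° = (-0.824), so f = (1 − (-0.824))/2 = 0.912, so 91%.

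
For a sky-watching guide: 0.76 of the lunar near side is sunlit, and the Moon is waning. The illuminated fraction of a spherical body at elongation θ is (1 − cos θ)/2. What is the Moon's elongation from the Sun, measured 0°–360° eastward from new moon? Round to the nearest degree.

239°

cos θ = 1 − 2f = -0.520, giving a principal value of 121.3°.
A waning Moon lies in 180°–360°, so θ = 360° − 121.3° = 238.7°.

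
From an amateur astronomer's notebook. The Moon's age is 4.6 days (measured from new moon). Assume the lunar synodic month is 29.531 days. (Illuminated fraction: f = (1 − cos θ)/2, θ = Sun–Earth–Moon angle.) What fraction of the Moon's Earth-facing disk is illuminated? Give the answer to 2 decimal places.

Elongation θ = 360° × 4.6/29.531 ≈ 56.1°.
Illuminated fraction = (1 − cos 56.1°)/2 = (1 − 0.558)/2 ≈ 0.221.

0.22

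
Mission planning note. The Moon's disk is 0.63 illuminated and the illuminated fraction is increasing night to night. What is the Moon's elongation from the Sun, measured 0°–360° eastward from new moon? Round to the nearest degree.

105°

From f = (1 − cos θ)/2: cos θ = 1 − 2×0.63 = -0.260; arccos → 105.1°.
The Moon is waxing (0°–180°), so θ = 105.1° directly.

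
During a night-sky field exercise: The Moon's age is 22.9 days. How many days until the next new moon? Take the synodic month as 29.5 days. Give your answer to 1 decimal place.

The next new moon completes the synodic month: 29.5 − 22.9 = 6.600 days.

6.6 days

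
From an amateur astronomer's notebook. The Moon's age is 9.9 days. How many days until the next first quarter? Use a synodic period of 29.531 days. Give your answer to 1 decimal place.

27.0 days

First quarter is 0.25 of the way through the cycle: age 0.25 × 29.531 = 7.383 d.
This lunation's first quarter (7.383 d) has passed, so add one period: 36.914 − 9.9 = 27.014 days.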